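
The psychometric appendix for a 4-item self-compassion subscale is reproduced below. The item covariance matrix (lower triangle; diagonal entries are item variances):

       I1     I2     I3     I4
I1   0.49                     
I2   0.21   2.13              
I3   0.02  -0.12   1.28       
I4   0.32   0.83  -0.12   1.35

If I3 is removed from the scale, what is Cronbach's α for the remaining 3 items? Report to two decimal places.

Remaining items: I1, I2, I4 (k = 3).
Σσ²ᵢ = 0.49 + 2.13 + 1.35 = 3.97
σ²_T = 3.97 + 2 × 1.36 = 6.69
α (item deleted) = (3/2)·(1 − 3.97/6.69) = 0.61

α = 0.61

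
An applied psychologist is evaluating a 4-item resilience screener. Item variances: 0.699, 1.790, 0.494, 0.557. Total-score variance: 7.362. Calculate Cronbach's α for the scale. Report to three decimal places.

Cronbach's α = 0.692

sum of item variances = 0.699 + 1.790 + 0.494 + 0.557 = 3.540
α = (k/(k−1))·(1 − sum of item variances/σ²_T) = (4/3)·(1 − 3.540/7.362) = 0.692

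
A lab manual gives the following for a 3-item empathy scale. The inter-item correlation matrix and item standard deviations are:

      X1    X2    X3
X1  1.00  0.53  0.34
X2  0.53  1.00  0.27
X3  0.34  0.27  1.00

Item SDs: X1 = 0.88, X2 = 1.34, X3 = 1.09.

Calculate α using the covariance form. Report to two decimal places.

Σσ²ᵢ = 0.88² + 1.34² + 1.09² = 3.7581
Covariances σ_ij = r_ij · s_i · s_j:
  σ(X1,X2) = 0.53 × 0.88 × 1.34 = 0.6250
  σ(X1,X3) = 0.34 × 0.88 × 1.09 = 0.3261
  σ(X2,X3) = 0.27 × 1.34 × 1.09 = 0.3944
σ²_T = Σσ²ᵢ + 2·Σσ_ij = 3.7581 + 2 × 1.3455 = 6.4491
α = (3/2)·(1 − 3.7581/6.4491) = 0.63

α = 0.63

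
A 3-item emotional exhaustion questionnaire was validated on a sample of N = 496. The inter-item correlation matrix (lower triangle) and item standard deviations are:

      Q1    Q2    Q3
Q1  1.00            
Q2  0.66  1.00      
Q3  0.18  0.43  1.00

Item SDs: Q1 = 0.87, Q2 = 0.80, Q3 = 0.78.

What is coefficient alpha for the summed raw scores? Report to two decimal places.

α = 0.69

Σσ²ᵢ = 0.87² + 0.80² + 0.78² = 2.0053
Covariances σ_ij = r_ij · s_i · s_j:
  σ(Q1,Q2) = 0.66 × 0.87 × 0.80 = 0.4594
  σ(Q1,Q3) = 0.18 × 0.87 × 0.78 = 0.1221
  σ(Q2,Q3) = 0.43 × 0.80 × 0.78 = 0.2683
σ²_T = Σσ²ᵢ + 2·Σσ_ij = 2.0053 + 2 × 0.8498 = 3.7049
α = (3/2)·(1 − 2.0053/3.7049) = 0.69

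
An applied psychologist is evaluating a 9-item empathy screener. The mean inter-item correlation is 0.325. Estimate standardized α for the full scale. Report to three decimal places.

Standardized α = k·r̄ / (1 + (k−1)·r̄) = 9 × 0.325 / (1 + 8 × 0.325)
  = 2.9250 / 3.6000 = 0.812

α = 0.812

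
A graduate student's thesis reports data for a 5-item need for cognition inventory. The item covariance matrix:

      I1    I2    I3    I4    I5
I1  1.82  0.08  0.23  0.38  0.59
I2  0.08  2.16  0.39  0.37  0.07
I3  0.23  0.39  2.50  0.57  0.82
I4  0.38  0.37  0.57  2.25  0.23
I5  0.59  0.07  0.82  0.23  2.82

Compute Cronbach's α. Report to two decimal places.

α = 0.49

Σσ²ᵢ = 1.82 + 2.16 + 2.50 + 2.25 + 2.82 = 11.55
Sum of off-diagonal covariances = 3.73
Var(T) = 11.55 + 2 × 3.73 = 19.01
α = (k/(k−1))·(1 − Σσ²ᵢ/Var(T)) = (5/4)·(1 − 11.55/19.01) = 0.49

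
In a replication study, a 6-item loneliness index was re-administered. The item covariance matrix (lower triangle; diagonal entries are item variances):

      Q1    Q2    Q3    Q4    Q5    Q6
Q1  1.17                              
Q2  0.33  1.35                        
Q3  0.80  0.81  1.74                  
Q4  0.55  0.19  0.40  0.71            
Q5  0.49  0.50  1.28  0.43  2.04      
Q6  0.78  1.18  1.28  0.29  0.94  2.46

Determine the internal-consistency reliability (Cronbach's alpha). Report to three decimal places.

Σσᵢ² = 1.17 + 1.35 + 1.74 + 0.71 + 2.04 + 2.46 = 9.47
Σ_{i<j} σ_ij = 10.25
σ²_total = 9.47 + 2 × 10.25 = 29.97
α = (k/(k−1))·(1 − Σσᵢ²/σ²_total) = (6/5)·(1 − 9.47/29.97) = 0.821

α = 0.821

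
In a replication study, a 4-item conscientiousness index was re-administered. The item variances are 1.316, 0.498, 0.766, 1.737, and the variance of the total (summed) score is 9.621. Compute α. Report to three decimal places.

sum of item variances = 1.316 + 0.498 + 0.766 + 1.737 = 4.317
α = (k/(k−1))·(1 − sum of item variances/σ²_total) = (4/3)·(1 − 4.317/9.621) = 0.735

α = 0.735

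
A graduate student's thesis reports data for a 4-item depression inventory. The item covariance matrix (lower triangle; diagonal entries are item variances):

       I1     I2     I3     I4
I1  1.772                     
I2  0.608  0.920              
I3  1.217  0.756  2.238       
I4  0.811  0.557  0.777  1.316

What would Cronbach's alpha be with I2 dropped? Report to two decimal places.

Remaining items: I1, I3, I4 (k = 3).
ΣVar(i) = 1.772 + 2.238 + 1.316 = 5.326
total variance = 5.326 + 2 × 2.805 = 10.936
α (item deleted) = (3/2)·(1 − 5.326/10.936) = 0.77

Cronbach's alpha = 0.77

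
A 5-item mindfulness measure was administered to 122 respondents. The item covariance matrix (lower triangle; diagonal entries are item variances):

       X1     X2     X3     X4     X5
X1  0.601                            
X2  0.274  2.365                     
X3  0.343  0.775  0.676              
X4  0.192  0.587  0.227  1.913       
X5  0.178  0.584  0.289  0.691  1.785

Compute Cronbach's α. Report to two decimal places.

α = 0.66

sum of item variances = 0.601 + 2.365 + 0.676 + 1.913 + 1.785 = 7.340
Sum of the distinct covariances = 4.140
total variance = 7.340 + 2 × 4.140 = 15.620
α = (k/(k−1))·(1 − sum of item variances/total variance) = (5/4)·(1 − 7.340/15.620) = 0.66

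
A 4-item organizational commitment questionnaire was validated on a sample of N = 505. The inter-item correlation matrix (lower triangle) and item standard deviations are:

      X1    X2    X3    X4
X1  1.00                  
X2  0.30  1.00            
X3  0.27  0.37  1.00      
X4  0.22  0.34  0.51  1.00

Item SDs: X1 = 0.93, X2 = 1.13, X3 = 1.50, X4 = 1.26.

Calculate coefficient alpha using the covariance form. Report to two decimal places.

coefficient alpha = 0.67

Σσ²ᵢ = 0.93² + 1.13² + 1.50² + 1.26² = 5.9794
Covariances σ_ij = r_ij · s_i · s_j:
  σ(X1,X2) = 0.30 × 0.93 × 1.13 = 0.3153
  σ(X1,X3) = 0.27 × 0.93 × 1.50 = 0.3767
  σ(X1,X4) = 0.22 × 0.93 × 1.26 = 0.2578
  σ(X2,X3) = 0.37 × 1.13 × 1.50 = 0.6271
  σ(X2,X4) = 0.34 × 1.13 × 1.26 = 0.4841
  σ(X3,X4) = 0.51 × 1.50 × 1.26 = 0.9639
σ²_T = Σσ²ᵢ + 2·Σσ_ij = 5.9794 + 2 × 3.0249 = 12.0292
α = (4/3)·(1 − 5.9794/12.0292) = 0.67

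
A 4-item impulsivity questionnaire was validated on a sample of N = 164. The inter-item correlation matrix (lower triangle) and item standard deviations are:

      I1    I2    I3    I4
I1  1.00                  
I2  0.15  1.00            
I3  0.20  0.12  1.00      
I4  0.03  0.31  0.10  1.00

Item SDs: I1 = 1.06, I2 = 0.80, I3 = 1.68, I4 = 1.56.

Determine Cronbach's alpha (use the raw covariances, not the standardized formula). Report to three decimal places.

Cronbach's alpha = 0.369

Σσ²ᵢ = 1.06² + 0.80² + 1.68² + 1.56² = 7.0196
Covariances σ_ij = r_ij · s_i · s_j:
  σ(I1,I2) = 0.15 × 1.06 × 0.80 = 0.1272
  σ(I1,I3) = 0.20 × 1.06 × 1.68 = 0.3562
  σ(I1,I4) = 0.03 × 1.06 × 1.56 = 0.0496
  σ(I2,I3) = 0.12 × 0.80 × 1.68 = 0.1613
  σ(I2,I4) = 0.31 × 0.80 × 1.56 = 0.3869
  σ(I3,I4) = 0.10 × 1.68 × 1.56 = 0.2621
σ²_T = Σσ²ᵢ + 2·Σσ_ij = 7.0196 + 2 × 1.3433 = 9.7062
α = (4/3)·(1 − 7.0196/9.7062) = 0.369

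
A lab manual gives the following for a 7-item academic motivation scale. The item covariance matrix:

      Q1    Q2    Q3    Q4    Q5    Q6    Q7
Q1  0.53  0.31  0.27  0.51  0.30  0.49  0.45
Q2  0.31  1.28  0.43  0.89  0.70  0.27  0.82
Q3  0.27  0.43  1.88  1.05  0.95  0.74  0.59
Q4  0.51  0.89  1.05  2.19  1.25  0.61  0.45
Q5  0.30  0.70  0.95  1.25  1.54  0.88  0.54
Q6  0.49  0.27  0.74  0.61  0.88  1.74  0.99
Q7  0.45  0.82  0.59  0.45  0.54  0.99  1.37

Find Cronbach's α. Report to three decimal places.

α = 0.839

Σσ²ᵢ = 0.53 + 1.28 + 1.88 + 2.19 + 1.54 + 1.74 + 1.37 = 10.53
Sum of the distinct covariances = 13.49
σ²_T = 10.53 + 2 × 13.49 = 37.51
α = (k/(k−1))·(1 − Σσ²ᵢ/σ²_T) = (7/6)·(1 − 10.53/37.51) = 0.839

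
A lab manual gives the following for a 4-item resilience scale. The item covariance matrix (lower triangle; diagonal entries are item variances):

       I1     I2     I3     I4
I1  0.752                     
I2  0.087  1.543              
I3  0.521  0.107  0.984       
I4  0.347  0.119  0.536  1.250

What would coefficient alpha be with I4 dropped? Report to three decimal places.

Remaining items: I1, I2, I3 (k = 3).
Σσ²ᵢ = 0.752 + 1.543 + 0.984 = 3.279
σ²_T = 3.279 + 2 × 0.715 = 4.709
α (item deleted) = (3/2)·(1 − 3.279/4.709) = 0.456

coefficient alpha = 0.456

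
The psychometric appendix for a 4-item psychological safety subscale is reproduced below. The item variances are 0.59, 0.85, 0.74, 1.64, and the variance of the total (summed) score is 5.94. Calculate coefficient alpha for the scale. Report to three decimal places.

sum of item variances = 0.59 + 0.85 + 0.74 + 1.64 = 3.82
α = (k/(k−1))·(1 − sum of item variances/σ²_total) = (4/3)·(1 − 3.82/5.94) = 0.476

coefficient alpha = 0.476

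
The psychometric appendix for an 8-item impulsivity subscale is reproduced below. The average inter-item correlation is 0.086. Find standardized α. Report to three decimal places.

Standardized α = k·r̄ / (1 + (k−1)·r̄) = 8 × 0.086 / (1 + 7 × 0.086)
  = 0.6880 / 1.6020 = 0.429

standardized α = 0.429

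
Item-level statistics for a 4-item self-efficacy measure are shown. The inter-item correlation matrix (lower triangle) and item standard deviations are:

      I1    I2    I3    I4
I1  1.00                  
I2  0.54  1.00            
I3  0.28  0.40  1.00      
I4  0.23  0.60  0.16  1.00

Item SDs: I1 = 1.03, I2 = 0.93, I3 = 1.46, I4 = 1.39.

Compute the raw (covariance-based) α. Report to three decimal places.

α = 0.657

Σσ²ᵢ = 1.03² + 0.93² + 1.46² + 1.39² = 5.9895
Covariances σ_ij = r_ij · s_i · s_j:
  σ(I1,I2) = 0.54 × 1.03 × 0.93 = 0.5173
  σ(I1,I3) = 0.28 × 1.03 × 1.46 = 0.4211
  σ(I1,I4) = 0.23 × 1.03 × 1.39 = 0.3293
  σ(I2,I3) = 0.40 × 0.93 × 1.46 = 0.5431
  σ(I2,I4) = 0.60 × 0.93 × 1.39 = 0.7756
  σ(I3,I4) = 0.16 × 1.46 × 1.39 = 0.3247
σ²_T = Σσ²ᵢ + 2·Σσ_ij = 5.9895 + 2 × 2.9111 = 11.8117
α = (4/3)·(1 − 5.9895/11.8117) = 0.657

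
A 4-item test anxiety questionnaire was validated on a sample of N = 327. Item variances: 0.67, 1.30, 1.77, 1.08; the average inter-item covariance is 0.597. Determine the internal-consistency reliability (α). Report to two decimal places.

α = 0.80

Σσᵢ² = 0.67 + 1.30 + 1.77 + 1.08 = 4.82
Sum of the 6 distinct covariances = 6 × 0.597 = 3.582
total variance = Σσᵢ² + 2·Σcov = 4.82 + 2 × 3.582 = 11.984
α = (4/3)·(1 − 4.82/11.984) = 0.80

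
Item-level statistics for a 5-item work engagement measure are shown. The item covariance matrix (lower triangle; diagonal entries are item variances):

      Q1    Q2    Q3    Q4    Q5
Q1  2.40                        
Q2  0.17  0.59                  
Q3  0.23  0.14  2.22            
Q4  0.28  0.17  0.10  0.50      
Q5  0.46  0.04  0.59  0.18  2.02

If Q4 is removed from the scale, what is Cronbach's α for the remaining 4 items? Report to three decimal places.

α = 0.414

Remaining items: Q1, Q2, Q3, Q5 (k = 4).
Σσ²ᵢ = 2.40 + 0.59 + 2.22 + 2.02 = 7.23
σ²_total = 7.23 + 2 × 1.63 = 10.49
α (item deleted) = (4/3)·(1 − 7.23/10.49) = 0.414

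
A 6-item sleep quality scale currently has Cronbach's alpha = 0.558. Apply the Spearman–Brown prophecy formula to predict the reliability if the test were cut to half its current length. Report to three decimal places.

Length factor m = 1/2
α' = m·α / (1 − (1−m)·α)
   = 1/2 × 0.558 / (1 − (1 − 1/2) × 0.558)
   = 0.2790 / 0.7210 = 0.387

predicted reliability = 0.387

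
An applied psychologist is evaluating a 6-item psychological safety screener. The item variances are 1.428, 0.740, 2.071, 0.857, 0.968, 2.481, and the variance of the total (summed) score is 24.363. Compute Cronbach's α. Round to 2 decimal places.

Cronbach's α = 0.78

sum of item variances = 1.428 + 0.740 + 2.071 + 0.857 + 0.968 + 2.481 = 8.545
α = (k/(k−1))·(1 − sum of item variances/total variance) = (6/5)·(1 − 8.545/24.363) = 0.78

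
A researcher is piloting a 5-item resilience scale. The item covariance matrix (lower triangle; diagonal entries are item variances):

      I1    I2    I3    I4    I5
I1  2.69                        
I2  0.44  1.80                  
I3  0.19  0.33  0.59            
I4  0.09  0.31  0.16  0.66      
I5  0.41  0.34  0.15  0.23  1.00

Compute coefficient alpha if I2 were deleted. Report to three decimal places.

Remaining items: I1, I3, I4, I5 (k = 4).
Σσᵢ² = 2.69 + 0.59 + 0.66 + 1.00 = 4.94
Var(T) = 4.94 + 2 × 1.23 = 7.40
α (item deleted) = (4/3)·(1 − 4.94/7.40) = 0.443

α = 0.443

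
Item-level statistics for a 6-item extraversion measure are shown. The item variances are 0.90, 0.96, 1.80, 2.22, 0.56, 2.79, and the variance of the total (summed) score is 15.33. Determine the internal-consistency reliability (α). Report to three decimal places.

α = 0.477

ΣVar(i) = 0.90 + 0.96 + 1.80 + 2.22 + 0.56 + 2.79 = 9.23
α = (k/(k−1))·(1 − ΣVar(i)/Var(T)) = (6/5)·(1 − 9.23/15.33) = 0.477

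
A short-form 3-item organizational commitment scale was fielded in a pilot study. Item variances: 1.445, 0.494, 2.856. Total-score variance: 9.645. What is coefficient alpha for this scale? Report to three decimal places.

sum of item variances = 1.445 + 0.494 + 2.856 = 4.795
α = (k/(k−1))·(1 − sum of item variances/Var(T)) = (3/2)·(1 − 4.795/9.645) = 0.754

α = 0.754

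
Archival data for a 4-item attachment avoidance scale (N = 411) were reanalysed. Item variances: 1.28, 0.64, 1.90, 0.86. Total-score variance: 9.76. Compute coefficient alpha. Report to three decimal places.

coefficient alpha = 0.694

sum of item variances = 1.28 + 0.64 + 1.90 + 0.86 = 4.68
α = (k/(k−1))·(1 − sum of item variances/total variance) = (4/3)·(1 − 4.68/9.76) = 0.694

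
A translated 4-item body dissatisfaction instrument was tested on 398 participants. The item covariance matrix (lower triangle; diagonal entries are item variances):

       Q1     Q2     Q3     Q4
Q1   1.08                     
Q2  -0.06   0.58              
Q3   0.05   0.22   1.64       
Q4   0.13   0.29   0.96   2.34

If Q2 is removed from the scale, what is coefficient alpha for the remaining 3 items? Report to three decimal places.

α = 0.466

Remaining items: Q1, Q3, Q4 (k = 3).
Σσ²ᵢ = 1.08 + 1.64 + 2.34 = 5.06
σ²_total = 5.06 + 2 × 1.14 = 7.34
α (item deleted) = (3/2)·(1 − 5.06/7.34) = 0.466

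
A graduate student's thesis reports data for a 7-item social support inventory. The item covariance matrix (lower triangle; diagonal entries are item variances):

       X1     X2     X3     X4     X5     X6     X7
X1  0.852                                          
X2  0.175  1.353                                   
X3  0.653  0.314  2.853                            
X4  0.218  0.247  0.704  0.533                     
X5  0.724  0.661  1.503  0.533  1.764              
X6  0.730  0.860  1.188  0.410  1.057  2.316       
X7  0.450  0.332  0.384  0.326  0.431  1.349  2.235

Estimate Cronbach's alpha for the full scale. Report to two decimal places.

α = 0.80

sum of item variances = 0.852 + 1.353 + 2.853 + 0.533 + 1.764 + 2.316 + 2.235 = 11.906
Sum of off-diagonal covariances = 13.249
σ²_T = 11.906 + 2 × 13.249 = 38.404
α = (k/(k−1))·(1 − sum of item variances/σ²_T) = (7/6)·(1 − 11.906/38.404) = 0.80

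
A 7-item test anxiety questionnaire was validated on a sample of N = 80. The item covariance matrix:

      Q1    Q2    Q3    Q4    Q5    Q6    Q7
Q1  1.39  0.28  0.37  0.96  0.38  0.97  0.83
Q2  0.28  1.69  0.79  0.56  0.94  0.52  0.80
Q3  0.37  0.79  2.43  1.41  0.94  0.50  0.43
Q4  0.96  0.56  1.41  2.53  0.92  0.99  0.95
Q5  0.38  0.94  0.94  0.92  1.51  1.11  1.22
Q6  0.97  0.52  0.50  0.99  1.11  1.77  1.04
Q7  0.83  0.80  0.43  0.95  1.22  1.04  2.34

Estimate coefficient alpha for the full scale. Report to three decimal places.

α = 0.831

sum of item variances = 1.39 + 1.69 + 2.43 + 2.53 + 1.51 + 1.77 + 2.34 = 13.66
Sum of the distinct covariances = 16.91
total variance = 13.66 + 2 × 16.91 = 47.48
α = (k/(k−1))·(1 − sum of item variances/total variance) = (7/6)·(1 − 13.66/47.48) = 0.831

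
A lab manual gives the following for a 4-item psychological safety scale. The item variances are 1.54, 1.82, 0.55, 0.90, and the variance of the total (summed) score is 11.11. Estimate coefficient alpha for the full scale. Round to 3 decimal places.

α = 0.756

Σσ²ᵢ = 1.54 + 1.82 + 0.55 + 0.90 = 4.81
α = (k/(k−1))·(1 − Σσ²ᵢ/σ²_T) = (4/3)·(1 − 4.81/11.11) = 0.756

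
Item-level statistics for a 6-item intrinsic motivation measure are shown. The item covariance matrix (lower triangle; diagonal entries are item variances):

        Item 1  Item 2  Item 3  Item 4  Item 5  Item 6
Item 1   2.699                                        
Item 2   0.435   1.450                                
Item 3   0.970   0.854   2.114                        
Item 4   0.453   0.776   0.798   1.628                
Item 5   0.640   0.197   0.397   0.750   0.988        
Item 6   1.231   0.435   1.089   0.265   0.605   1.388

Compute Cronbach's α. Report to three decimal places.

Σσ²ᵢ = 2.699 + 1.450 + 2.114 + 1.628 + 0.988 + 1.388 = 10.267
Sum of off-diagonal covariances = 9.895
total variance = 10.267 + 2 × 9.895 = 30.057
α = (k/(k−1))·(1 − Σσ²ᵢ/total variance) = (6/5)·(1 − 10.267/30.057) = 0.790

α = 0.790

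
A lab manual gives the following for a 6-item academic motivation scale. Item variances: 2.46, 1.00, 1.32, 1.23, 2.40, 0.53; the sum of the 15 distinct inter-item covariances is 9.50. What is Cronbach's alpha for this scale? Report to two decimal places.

α = 0.82

Σσᵢ² = 2.46 + 1.00 + 1.32 + 1.23 + 2.40 + 0.53 = 8.94
Sum of distinct covariances = 9.50
total variance = Σσᵢ² + 2·Σcov = 8.94 + 2 × 9.50 = 27.94
α = (6/5)·(1 − 8.94/27.94) = 0.82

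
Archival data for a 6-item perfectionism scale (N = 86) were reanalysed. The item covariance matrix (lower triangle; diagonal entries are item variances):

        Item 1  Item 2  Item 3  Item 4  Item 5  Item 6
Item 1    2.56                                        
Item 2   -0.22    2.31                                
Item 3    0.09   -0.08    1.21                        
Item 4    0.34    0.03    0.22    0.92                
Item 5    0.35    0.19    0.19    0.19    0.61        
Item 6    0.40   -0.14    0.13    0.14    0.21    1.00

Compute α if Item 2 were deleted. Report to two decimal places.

α = 0.52

Remaining items: Item 1, Item 3, Item 4, Item 5, Item 6 (k = 5).
Σσ²ᵢ = 2.56 + 1.21 + 0.92 + 0.61 + 1.00 = 6.30
σ²_T = 6.30 + 2 × 2.26 = 10.82
α (item deleted) = (5/4)·(1 − 6.30/10.82) = 0.52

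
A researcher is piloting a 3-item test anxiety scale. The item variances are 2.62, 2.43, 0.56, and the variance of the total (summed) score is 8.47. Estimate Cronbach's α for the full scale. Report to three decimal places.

ΣVar(i) = 2.62 + 2.43 + 0.56 = 5.61
α = (k/(k−1))·(1 − ΣVar(i)/σ²_total) = (3/2)·(1 − 5.61/8.47) = 0.506

α = 0.506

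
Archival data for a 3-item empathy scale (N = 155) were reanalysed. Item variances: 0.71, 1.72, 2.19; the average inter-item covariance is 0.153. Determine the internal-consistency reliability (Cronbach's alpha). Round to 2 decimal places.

Cronbach's alpha = 0.25

sum of item variances = 0.71 + 1.72 + 2.19 = 4.62
Sum of the 3 distinct covariances = 3 × 0.153 = 0.459
total variance = sum of item variances + 2·Σcov = 4.62 + 2 × 0.459 = 5.538
α = (3/2)·(1 − 4.62/5.538) = 0.25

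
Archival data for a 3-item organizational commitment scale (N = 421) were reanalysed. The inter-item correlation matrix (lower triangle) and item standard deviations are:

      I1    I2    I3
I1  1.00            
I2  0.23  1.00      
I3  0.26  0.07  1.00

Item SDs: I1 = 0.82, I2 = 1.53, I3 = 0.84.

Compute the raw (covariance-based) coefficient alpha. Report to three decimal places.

coefficient alpha = 0.346

Σσ²ᵢ = 0.82² + 1.53² + 0.84² = 3.7189
Covariances σ_ij = r_ij · s_i · s_j:
  σ(I1,I2) = 0.23 × 0.82 × 1.53 = 0.2886
  σ(I1,I3) = 0.26 × 0.82 × 0.84 = 0.1791
  σ(I2,I3) = 0.07 × 1.53 × 0.84 = 0.0900
σ²_T = Σσ²ᵢ + 2·Σσ_ij = 3.7189 + 2 × 0.5577 = 4.8343
α = (3/2)·(1 − 3.7189/4.8343) = 0.346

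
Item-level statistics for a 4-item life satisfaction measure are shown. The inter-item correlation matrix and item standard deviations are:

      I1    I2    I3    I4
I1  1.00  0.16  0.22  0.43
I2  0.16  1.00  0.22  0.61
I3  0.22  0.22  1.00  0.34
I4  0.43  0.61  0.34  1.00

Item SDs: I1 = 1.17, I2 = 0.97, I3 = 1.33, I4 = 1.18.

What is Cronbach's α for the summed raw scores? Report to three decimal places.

Σσ²ᵢ = 1.17² + 0.97² + 1.33² + 1.18² = 5.4711
Covariances σ_ij = r_ij · s_i · s_j:
  σ(I1,I2) = 0.16 × 1.17 × 0.97 = 0.1816
  σ(I1,I3) = 0.22 × 1.17 × 1.33 = 0.3423
  σ(I1,I4) = 0.43 × 1.17 × 1.18 = 0.5937
  σ(I2,I3) = 0.22 × 0.97 × 1.33 = 0.2838
  σ(I2,I4) = 0.61 × 0.97 × 1.18 = 0.6982
  σ(I3,I4) = 0.34 × 1.33 × 1.18 = 0.5336
σ²_T = Σσ²ᵢ + 2·Σσ_ij = 5.4711 + 2 × 2.6332 = 10.7375
α = (4/3)·(1 − 5.4711/10.7375) = 0.654

α = 0.654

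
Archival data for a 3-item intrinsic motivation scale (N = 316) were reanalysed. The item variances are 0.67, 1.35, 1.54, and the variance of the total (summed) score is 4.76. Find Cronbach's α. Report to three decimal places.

Cronbach's α = 0.378

sum of item variances = 0.67 + 1.35 + 1.54 = 3.56
α = (k/(k−1))·(1 − sum of item variances/σ²_T) = (3/2)·(1 − 3.56/4.76) = 0.378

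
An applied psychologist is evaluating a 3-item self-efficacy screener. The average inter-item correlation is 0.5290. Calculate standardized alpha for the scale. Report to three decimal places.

α = 0.771

Standardized α = k·r̄ / (1 + (k−1)·r̄) = 3 × 0.5290 / (1 + 2 × 0.5290)
  = 1.5870 / 2.0580 = 0.771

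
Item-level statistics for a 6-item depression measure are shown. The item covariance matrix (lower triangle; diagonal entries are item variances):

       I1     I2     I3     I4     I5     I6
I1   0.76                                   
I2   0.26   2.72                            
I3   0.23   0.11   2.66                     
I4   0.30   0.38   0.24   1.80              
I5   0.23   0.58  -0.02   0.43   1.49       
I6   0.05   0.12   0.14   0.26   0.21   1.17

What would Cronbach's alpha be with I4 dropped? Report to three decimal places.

α = 0.378

Remaining items: I1, I2, I3, I5, I6 (k = 5).
sum of item variances = 0.76 + 2.72 + 2.66 + 1.49 + 1.17 = 8.80
σ²_total = 8.80 + 2 × 1.91 = 12.62
α (item deleted) = (5/4)·(1 − 8.80/12.62) = 0.378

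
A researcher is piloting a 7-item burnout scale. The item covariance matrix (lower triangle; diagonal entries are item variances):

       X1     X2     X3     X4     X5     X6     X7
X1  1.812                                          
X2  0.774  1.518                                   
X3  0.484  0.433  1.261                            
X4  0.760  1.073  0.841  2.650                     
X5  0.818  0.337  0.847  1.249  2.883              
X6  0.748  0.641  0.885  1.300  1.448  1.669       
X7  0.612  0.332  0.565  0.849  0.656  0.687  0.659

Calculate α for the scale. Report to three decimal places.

α = 0.845

ΣVar(i) = 1.812 + 1.518 + 1.261 + 2.650 + 2.883 + 1.669 + 0.659 = 12.452
Σ_{i<j} σ_ij = 16.339
Var(T) = 12.452 + 2 × 16.339 = 45.130
α = (k/(k−1))·(1 − ΣVar(i)/Var(T)) = (7/6)·(1 − 12.452/45.130) = 0.845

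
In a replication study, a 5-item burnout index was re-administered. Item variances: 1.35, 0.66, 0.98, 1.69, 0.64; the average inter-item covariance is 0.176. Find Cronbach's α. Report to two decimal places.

ΣVar(i) = 1.35 + 0.66 + 0.98 + 1.69 + 0.64 = 5.32
Sum of the 10 distinct covariances = 10 × 0.176 = 1.760
σ²_T = ΣVar(i) + 2·Σcov = 5.32 + 2 × 1.760 = 8.840
α = (5/4)·(1 − 5.32/8.840) = 0.50

Cronbach's α = 0.50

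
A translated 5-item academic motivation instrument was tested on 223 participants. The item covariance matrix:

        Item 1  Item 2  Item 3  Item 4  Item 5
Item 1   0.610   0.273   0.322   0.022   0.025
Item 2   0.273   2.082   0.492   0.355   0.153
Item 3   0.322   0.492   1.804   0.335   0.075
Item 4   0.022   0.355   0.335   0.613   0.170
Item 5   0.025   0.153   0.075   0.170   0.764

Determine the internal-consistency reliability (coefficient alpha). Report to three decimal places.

coefficient alpha = 0.538

sum of item variances = 0.610 + 2.082 + 1.804 + 0.613 + 0.764 = 5.873
Sum of the distinct covariances = 2.222
Var(T) = 5.873 + 2 × 2.222 = 10.317
α = (k/(k−1))·(1 − sum of item variances/Var(T)) = (5/4)·(1 − 5.873/10.317) = 0.538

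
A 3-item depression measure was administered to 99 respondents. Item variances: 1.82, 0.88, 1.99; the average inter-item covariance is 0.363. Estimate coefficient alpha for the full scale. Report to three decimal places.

coefficient alpha = 0.476

ΣVar(i) = 1.82 + 0.88 + 1.99 = 4.69
Sum of the 3 distinct covariances = 3 × 0.363 = 1.089
σ²_T = ΣVar(i) + 2·Σcov = 4.69 + 2 × 1.089 = 6.868
α = (3/2)·(1 − 4.69/6.868) = 0.476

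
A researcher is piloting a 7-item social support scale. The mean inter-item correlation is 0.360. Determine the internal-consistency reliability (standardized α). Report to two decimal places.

standardized α = 0.80

Standardized α = k·r̄ / (1 + (k−1)·r̄) = 7 × 0.360 / (1 + 6 × 0.360)
  = 2.5200 / 3.1600 = 0.80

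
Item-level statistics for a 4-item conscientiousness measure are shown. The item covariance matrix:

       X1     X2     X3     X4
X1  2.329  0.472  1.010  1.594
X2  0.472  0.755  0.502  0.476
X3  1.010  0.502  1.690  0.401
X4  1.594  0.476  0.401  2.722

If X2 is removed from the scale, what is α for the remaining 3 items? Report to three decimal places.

Remaining items: X1, X3, X4 (k = 3).
Σσᵢ² = 2.329 + 1.690 + 2.722 = 6.741
σ²_T = 6.741 + 2 × 3.005 = 12.751
α (item deleted) = (3/2)·(1 − 6.741/12.751) = 0.707

α = 0.707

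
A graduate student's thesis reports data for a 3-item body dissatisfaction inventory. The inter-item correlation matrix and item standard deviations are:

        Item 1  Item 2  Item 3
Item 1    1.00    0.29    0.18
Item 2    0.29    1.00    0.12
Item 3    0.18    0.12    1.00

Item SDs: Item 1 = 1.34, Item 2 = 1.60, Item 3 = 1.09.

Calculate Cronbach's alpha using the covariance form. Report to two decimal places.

Cronbach's alpha = 0.42

Σσ²ᵢ = 1.34² + 1.60² + 1.09² = 5.5437
Covariances σ_ij = r_ij · s_i · s_j:
  σ(Item 1,Item 2) = 0.29 × 1.34 × 1.60 = 0.6218
  σ(Item 1,Item 3) = 0.18 × 1.34 × 1.09 = 0.2629
  σ(Item 2,Item 3) = 0.12 × 1.60 × 1.09 = 0.2093
σ²_T = Σσ²ᵢ + 2·Σσ_ij = 5.5437 + 2 × 1.0940 = 7.7317
α = (3/2)·(1 − 5.5437/7.7317) = 0.42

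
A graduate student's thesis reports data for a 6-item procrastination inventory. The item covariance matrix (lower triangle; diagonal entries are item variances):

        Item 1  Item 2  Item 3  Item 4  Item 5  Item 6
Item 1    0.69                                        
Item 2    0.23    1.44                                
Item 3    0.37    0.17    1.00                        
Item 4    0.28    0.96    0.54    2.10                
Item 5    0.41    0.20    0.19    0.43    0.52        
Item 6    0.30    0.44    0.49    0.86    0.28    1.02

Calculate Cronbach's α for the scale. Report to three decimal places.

Σσ²ᵢ = 0.69 + 1.44 + 1.00 + 2.10 + 0.52 + 1.02 = 6.77
Sum of the distinct covariances = 6.15
Var(T) = 6.77 + 2 × 6.15 = 19.07
α = (k/(k−1))·(1 − Σσ²ᵢ/Var(T)) = (6/5)·(1 − 6.77/19.07) = 0.774

α = 0.774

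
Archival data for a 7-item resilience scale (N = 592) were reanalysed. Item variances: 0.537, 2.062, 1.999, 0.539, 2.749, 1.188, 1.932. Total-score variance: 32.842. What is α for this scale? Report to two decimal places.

α = 0.78

sum of item variances = 0.537 + 2.062 + 1.999 + 0.539 + 2.749 + 1.188 + 1.932 = 11.006
α = (k/(k−1))·(1 − sum of item variances/σ²_total) = (7/6)·(1 − 11.006/32.842) = 0.78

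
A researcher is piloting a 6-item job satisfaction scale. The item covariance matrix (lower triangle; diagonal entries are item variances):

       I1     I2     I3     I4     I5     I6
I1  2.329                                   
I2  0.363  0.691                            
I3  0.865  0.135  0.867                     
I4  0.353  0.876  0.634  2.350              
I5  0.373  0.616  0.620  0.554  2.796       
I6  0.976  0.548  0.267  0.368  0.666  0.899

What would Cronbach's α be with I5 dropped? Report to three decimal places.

Cronbach's α = 0.752

Remaining items: I1, I2, I3, I4, I6 (k = 5).
sum of item variances = 2.329 + 0.691 + 0.867 + 2.350 + 0.899 = 7.136
σ²_total = 7.136 + 2 × 5.385 = 17.906
α (item deleted) = (5/4)·(1 − 7.136/17.906) = 0.752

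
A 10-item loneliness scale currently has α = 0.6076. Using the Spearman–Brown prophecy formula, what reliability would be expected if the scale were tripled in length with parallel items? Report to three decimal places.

Length factor m = 3
α' = m·α / (1 + (m−1)·α)
   = 3 × 0.6076 / (1 + (3 − 1) × 0.6076)
   = 1.8228 / 2.2152 = 0.823

predicted reliability = 0.823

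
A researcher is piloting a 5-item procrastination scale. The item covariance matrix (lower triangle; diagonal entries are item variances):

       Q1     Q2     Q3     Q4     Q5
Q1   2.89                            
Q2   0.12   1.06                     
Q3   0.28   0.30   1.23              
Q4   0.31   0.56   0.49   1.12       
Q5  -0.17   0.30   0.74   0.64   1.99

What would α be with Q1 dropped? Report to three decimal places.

Remaining items: Q2, Q3, Q4, Q5 (k = 4).
Σσᵢ² = 1.06 + 1.23 + 1.12 + 1.99 = 5.40
σ²_total = 5.40 + 2 × 3.03 = 11.46
α (item deleted) = (4/3)·(1 − 5.40/11.46) = 0.705

α = 0.705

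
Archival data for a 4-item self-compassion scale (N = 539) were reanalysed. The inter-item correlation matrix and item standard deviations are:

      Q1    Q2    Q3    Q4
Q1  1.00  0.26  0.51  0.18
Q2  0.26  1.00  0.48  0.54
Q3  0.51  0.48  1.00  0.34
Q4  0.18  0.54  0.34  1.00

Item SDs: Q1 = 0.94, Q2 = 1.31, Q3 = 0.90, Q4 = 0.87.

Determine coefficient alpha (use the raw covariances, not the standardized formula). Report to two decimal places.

Σσ²ᵢ = 0.94² + 1.31² + 0.90² + 0.87² = 4.1666
Covariances σ_ij = r_ij · s_i · s_j:
  σ(Q1,Q2) = 0.26 × 0.94 × 1.31 = 0.3202
  σ(Q1,Q3) = 0.51 × 0.94 × 0.90 = 0.4315
  σ(Q1,Q4) = 0.18 × 0.94 × 0.87 = 0.1472
  σ(Q2,Q3) = 0.48 × 1.31 × 0.90 = 0.5659
  σ(Q2,Q4) = 0.54 × 1.31 × 0.87 = 0.6154
  σ(Q3,Q4) = 0.34 × 0.90 × 0.87 = 0.2662
σ²_T = Σσ²ᵢ + 2·Σσ_ij = 4.1666 + 2 × 2.3464 = 8.8594
α = (4/3)·(1 − 4.1666/8.8594) = 0.71

α = 0.71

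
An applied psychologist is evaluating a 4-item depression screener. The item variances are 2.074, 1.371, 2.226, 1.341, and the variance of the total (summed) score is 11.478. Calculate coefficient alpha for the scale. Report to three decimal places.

coefficient alpha = 0.519

ΣVar(i) = 2.074 + 1.371 + 2.226 + 1.341 = 7.012
α = (k/(k−1))·(1 − ΣVar(i)/σ²_total) = (4/3)·(1 − 7.012/11.478) = 0.519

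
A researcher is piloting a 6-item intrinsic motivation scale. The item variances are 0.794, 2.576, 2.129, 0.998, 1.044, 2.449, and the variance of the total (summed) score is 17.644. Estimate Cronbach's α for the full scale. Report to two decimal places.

ΣVar(i) = 0.794 + 2.576 + 2.129 + 0.998 + 1.044 + 2.449 = 9.990
α = (k/(k−1))·(1 − ΣVar(i)/Var(T)) = (6/5)·(1 − 9.990/17.644) = 0.52

α = 0.52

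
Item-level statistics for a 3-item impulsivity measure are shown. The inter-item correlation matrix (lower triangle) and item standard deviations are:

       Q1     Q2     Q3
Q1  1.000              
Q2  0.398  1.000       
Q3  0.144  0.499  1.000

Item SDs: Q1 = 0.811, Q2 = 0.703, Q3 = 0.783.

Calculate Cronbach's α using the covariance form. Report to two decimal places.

Cronbach's α = 0.60

Σσ²ᵢ = 0.811² + 0.703² + 0.783² = 1.7650
Covariances σ_ij = r_ij · s_i · s_j:
  σ(Q1,Q2) = 0.398 × 0.811 × 0.703 = 0.2269
  σ(Q1,Q3) = 0.144 × 0.811 × 0.783 = 0.0914
  σ(Q2,Q3) = 0.499 × 0.703 × 0.783 = 0.2747
σ²_T = Σσ²ᵢ + 2·Σσ_ij = 1.7650 + 2 × 0.5930 = 2.9510
α = (3/2)·(1 − 1.7650/2.9510) = 0.60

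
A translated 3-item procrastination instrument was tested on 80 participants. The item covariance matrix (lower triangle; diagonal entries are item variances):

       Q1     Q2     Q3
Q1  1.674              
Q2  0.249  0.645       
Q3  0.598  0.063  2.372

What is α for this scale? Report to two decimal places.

Σσᵢ² = 1.674 + 0.645 + 2.372 = 4.691
Σ_{i<j} σ_ij = 0.910
total variance = 4.691 + 2 × 0.910 = 6.511
α = (k/(k−1))·(1 − Σσᵢ²/total variance) = (3/2)·(1 − 4.691/6.511) = 0.42

α = 0.42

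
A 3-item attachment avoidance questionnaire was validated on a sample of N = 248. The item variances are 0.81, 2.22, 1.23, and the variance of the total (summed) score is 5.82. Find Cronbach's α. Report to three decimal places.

Σσᵢ² = 0.81 + 2.22 + 1.23 = 4.26
α = (k/(k−1))·(1 − Σσᵢ²/σ²_T) = (3/2)·(1 − 4.26/5.82) = 0.402

α = 0.402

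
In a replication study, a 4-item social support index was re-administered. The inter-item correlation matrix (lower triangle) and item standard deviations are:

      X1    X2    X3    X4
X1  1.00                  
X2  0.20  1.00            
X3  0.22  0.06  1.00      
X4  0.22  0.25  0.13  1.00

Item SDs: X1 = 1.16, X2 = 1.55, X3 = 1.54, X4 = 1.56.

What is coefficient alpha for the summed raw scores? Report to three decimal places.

coefficient alpha = 0.454

Σσ²ᵢ = 1.16² + 1.55² + 1.54² + 1.56² = 8.5533
Covariances σ_ij = r_ij · s_i · s_j:
  σ(X1,X2) = 0.20 × 1.16 × 1.55 = 0.3596
  σ(X1,X3) = 0.22 × 1.16 × 1.54 = 0.3930
  σ(X1,X4) = 0.22 × 1.16 × 1.56 = 0.3981
  σ(X2,X3) = 0.06 × 1.55 × 1.54 = 0.1432
  σ(X2,X4) = 0.25 × 1.55 × 1.56 = 0.6045
  σ(X3,X4) = 0.13 × 1.54 × 1.56 = 0.3123
σ²_T = Σσ²ᵢ + 2·Σσ_ij = 8.5533 + 2 × 2.2107 = 12.9747
α = (4/3)·(1 − 8.5533/12.9747) = 0.454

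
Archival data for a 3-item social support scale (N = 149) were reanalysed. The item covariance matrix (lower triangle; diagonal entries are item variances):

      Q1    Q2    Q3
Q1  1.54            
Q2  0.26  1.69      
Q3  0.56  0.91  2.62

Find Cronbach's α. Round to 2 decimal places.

Σσ²ᵢ = 1.54 + 1.69 + 2.62 = 5.85
Sum of off-diagonal covariances = 1.73
σ²_total = 5.85 + 2 × 1.73 = 9.31
α = (k/(k−1))·(1 − Σσ²ᵢ/σ²_total) = (3/2)·(1 − 5.85/9.31) = 0.56

Cronbach's α = 0.56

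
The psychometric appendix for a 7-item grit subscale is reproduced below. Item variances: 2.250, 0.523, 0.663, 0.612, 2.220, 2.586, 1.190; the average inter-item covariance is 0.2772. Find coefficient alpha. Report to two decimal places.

Σσ²ᵢ = 2.250 + 0.523 + 0.663 + 0.612 + 2.220 + 2.586 + 1.190 = 10.044
Sum of the 21 distinct covariances = 21 × 0.2772 = 5.8212
σ²_T = Σσ²ᵢ + 2·Σcov = 10.044 + 2 × 5.8212 = 21.6864
α = (7/6)·(1 − 10.044/21.6864) = 0.63

α = 0.63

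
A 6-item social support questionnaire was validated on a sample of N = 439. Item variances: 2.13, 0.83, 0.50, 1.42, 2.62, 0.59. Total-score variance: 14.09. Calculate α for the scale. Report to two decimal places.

sum of item variances = 2.13 + 0.83 + 0.50 + 1.42 + 2.62 + 0.59 = 8.09
α = (k/(k−1))·(1 − sum of item variances/σ²_T) = (6/5)·(1 − 8.09/14.09) = 0.51

α = 0.51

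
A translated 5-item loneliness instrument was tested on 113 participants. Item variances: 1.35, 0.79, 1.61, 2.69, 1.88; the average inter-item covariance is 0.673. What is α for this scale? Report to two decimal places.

α = 0.77

ΣVar(i) = 1.35 + 0.79 + 1.61 + 2.69 + 1.88 = 8.32
Sum of the 10 distinct covariances = 10 × 0.673 = 6.730
Var(T) = ΣVar(i) + 2·Σcov = 8.32 + 2 × 6.730 = 21.780
α = (5/4)·(1 − 8.32/21.780) = 0.77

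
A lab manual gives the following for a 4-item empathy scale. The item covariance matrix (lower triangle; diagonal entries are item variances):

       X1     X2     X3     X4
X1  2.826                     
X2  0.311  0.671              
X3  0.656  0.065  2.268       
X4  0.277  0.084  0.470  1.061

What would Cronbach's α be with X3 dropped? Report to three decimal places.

Remaining items: X1, X2, X4 (k = 3).
sum of item variances = 2.826 + 0.671 + 1.061 = 4.558
total variance = 4.558 + 2 × 0.672 = 5.902
α (item deleted) = (3/2)·(1 − 4.558/5.902) = 0.342

α = 0.342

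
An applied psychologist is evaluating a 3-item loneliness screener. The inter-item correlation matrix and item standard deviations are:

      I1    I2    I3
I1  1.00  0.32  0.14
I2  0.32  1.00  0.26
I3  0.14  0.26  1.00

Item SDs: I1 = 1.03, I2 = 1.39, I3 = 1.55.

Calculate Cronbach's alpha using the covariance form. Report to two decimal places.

α = 0.47

Σσ²ᵢ = 1.03² + 1.39² + 1.55² = 5.3955
Covariances σ_ij = r_ij · s_i · s_j:
  σ(I1,I2) = 0.32 × 1.03 × 1.39 = 0.4581
  σ(I1,I3) = 0.14 × 1.03 × 1.55 = 0.2235
  σ(I2,I3) = 0.26 × 1.39 × 1.55 = 0.5602
σ²_T = Σσ²ᵢ + 2·Σσ_ij = 5.3955 + 2 × 1.2418 = 7.8791
α = (3/2)·(1 − 5.3955/7.8791) = 0.47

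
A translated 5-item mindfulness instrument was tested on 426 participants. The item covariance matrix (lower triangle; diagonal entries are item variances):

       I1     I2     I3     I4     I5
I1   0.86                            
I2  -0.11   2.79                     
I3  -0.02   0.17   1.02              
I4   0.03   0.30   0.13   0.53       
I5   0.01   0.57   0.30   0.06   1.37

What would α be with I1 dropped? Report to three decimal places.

α = 0.465

Remaining items: I2, I3, I4, I5 (k = 4).
Σσᵢ² = 2.79 + 1.02 + 0.53 + 1.37 = 5.71
Var(T) = 5.71 + 2 × 1.53 = 8.77
α (item deleted) = (4/3)·(1 − 5.71/8.77) = 0.465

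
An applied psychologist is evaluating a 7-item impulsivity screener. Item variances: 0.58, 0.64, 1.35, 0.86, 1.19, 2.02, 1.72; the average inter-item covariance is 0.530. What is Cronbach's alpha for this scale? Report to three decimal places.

α = 0.848

ΣVar(i) = 0.58 + 0.64 + 1.35 + 0.86 + 1.19 + 2.02 + 1.72 = 8.36
Sum of the 21 distinct covariances = 21 × 0.530 = 11.130
Var(T) = ΣVar(i) + 2·Σcov = 8.36 + 2 × 11.130 = 30.620
α = (7/6)·(1 − 8.36/30.620) = 0.848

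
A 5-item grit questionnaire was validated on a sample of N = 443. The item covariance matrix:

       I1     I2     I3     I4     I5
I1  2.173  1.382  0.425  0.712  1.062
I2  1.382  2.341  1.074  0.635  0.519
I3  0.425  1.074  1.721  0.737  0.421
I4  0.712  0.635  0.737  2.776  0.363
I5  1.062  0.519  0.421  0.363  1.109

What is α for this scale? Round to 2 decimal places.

Σσ²ᵢ = 2.173 + 2.341 + 1.721 + 2.776 + 1.109 = 10.120
Sum of the distinct covariances = 7.330
σ²_T = 10.120 + 2 × 7.330 = 24.780
α = (k/(k−1))·(1 − Σσ²ᵢ/σ²_T) = (5/4)·(1 − 10.120/24.780) = 0.74

α = 0.74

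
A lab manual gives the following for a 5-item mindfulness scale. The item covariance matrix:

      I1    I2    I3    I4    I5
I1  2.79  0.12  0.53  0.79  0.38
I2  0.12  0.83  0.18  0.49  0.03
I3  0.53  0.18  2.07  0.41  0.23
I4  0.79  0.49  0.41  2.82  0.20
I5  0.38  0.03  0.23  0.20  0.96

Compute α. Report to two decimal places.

α = 0.52

Σσᵢ² = 2.79 + 0.83 + 2.07 + 2.82 + 0.96 = 9.47
Sum of the distinct covariances = 3.36
σ²_T = 9.47 + 2 × 3.36 = 16.19
α = (k/(k−1))·(1 − Σσᵢ²/σ²_T) = (5/4)·(1 − 9.47/16.19) = 0.52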